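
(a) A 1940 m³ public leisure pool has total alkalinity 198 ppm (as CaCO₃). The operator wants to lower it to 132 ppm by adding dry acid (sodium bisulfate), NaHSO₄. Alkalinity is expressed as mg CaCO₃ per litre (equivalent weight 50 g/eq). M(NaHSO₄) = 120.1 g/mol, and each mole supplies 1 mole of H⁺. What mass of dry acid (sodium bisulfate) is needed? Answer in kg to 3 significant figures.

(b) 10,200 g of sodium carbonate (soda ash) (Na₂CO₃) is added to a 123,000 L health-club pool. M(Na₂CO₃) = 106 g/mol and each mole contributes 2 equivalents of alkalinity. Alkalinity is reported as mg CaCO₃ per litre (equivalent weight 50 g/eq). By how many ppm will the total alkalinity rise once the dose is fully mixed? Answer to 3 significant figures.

(a) Volume: 1940 m³ = 1,940,000 L.
(a) Alkalinity to neutralize: (198 − 132) = 66 mg/L as CaCO₃ × 1,940,000 L = 128,000 g as CaCO₃.
(a) Equivalents of H⁺ required: 128,000 ÷ 50 g/eq = 2561 eq = 2561 mol NaHSO₄.
(a) Mass of NaHSO₄: 2561 × 120.1 = 307,600 g.

(b) Moles of Na₂CO₃: 10,200 g ÷ 106 g/mol = 96.23 mol → 192.5 eq of alkalinity.
(b) As CaCO₃: 192.5 eq × 50 g/eq = 9623 g.
(b) Rise: 9623 g / 123,000 L × 1000 = 78.23 mg/L.

(a) 308 kg; (b) 78.2 ppm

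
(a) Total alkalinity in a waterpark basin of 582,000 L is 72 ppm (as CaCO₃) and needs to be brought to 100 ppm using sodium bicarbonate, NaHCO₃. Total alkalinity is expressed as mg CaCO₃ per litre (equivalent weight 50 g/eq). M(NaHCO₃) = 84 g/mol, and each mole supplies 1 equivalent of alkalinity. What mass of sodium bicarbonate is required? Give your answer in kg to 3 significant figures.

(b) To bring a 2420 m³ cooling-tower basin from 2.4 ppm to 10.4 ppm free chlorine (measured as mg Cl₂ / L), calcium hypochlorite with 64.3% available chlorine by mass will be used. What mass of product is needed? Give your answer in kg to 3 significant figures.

(a) Alkalinity to add: (100 − 72) = 28 mg/L as CaCO₃ × 582,000 L = 16,300 g as CaCO₃.
(a) Equivalents: 16,300 g ÷ 50 g/eq = 325.9 eq.
(a) NaHCO₃ supplies 1 eq per mole → 325.9 mol.
(a) Mass: 325.9 mol × 84 g/mol = 27,380 g.

(b) Volume: 2420 m³ = 2,420,000 L.
(b) Chlorine deficit: 10.4 − 2.4 = 8 ppm = 8 mg/L as Cl₂.
(b) Cl₂ equivalent needed: 8 mg/L × 2,420,000 L = 19,360,000 mg = 19,360 g.
(b) Product at 64.3% available chlorine: 19,360 / 0.643 = 30,110 g.

(a) 27.4 kg; (b) 30.1 kg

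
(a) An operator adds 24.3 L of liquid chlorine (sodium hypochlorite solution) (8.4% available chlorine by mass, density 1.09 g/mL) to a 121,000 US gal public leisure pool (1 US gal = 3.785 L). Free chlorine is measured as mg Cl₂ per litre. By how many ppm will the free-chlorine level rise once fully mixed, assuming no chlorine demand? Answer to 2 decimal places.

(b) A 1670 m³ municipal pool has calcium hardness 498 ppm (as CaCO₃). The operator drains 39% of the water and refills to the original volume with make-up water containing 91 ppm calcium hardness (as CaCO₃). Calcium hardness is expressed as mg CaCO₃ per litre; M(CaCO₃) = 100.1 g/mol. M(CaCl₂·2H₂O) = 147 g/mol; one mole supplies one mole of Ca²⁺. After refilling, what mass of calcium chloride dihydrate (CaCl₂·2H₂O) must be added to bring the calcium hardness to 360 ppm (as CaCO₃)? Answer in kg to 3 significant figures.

(a) Volume: 121,000 US gal × 3.785 L/gal = 457,985 L.
(a) Mass of solution: 24.3 L × 1000 mL/L × 1.09 g/mL = 26,490 g.
(a) Available chlorine delivered: 26,490 g × 0.084 = 2225 g as Cl₂.
(a) Concentration rise: 2225 g / 457,985 L = 4.858 mg/L = 4.86 ppm.

(b) Volume: 1670 m³ = 1,670,000 L.
(b) After draining 39% and refilling: 498 × 0.61 + 91 × 0.39 = 339.27 ppm.
(b) Deficit to target: 360 − 339.27 = 20.73 mg/L.
(b) As CaCO₃: 20.73 mg/L × 1,670,000 L = 34,620 g; ÷ 100.1 = 345.8 mol Ca²⁺.
(b) Mass: 345.8 × 147 = 50,840 g.

(a) 4.86 ppm; (b) 50.8 kg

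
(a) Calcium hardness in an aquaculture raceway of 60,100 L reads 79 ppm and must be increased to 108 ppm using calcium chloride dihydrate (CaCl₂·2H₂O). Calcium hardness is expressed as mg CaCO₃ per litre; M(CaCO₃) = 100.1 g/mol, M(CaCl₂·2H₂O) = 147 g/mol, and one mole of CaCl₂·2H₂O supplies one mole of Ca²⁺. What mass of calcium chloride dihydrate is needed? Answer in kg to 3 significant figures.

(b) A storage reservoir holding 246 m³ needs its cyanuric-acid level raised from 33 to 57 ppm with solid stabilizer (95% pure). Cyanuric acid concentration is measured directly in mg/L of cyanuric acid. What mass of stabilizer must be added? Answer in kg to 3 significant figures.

(a) 2.56 kg; (b) 6.21 kg

(a) Hardness to add: (108 − 79) = 29 mg/L as CaCO₃ × 60,100 L = 1743 g as CaCO₃.
(a) Moles of Ca²⁺ (1 mol Ca²⁺ ≡ 1 mol CaCO₃): 1743 / 100.1 g/mol = 17.41 mol.
(a) Mass of CaCl₂·2H₂O: 17.41 × 147 = 2560 g.

(b) Volume: 246 m³ = 246,000 L.
(b) CYA to add: (57 − 33) = 24 mg/L × 246,000 L = 5904 g cyanuric acid.
(b) At 95% purity: 5904 / 0.95 = 6215 g product.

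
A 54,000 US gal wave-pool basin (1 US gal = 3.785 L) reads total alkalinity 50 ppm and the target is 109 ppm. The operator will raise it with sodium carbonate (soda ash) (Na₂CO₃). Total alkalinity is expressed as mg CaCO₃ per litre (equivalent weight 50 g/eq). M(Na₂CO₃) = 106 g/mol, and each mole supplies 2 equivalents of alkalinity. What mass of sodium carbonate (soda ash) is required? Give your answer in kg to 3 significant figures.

12.8 kg

Volume: 54,000 US gal × 3.785 L/gal = 204,390 L.
Alkalinity to add: (109 − 50) = 59 mg/L as CaCO₃ × 204,390 L = 12,060 g as CaCO₃.
Equivalents: 12,060 g ÷ 50 g/eq = 241.2 eq.
Each mole of Na₂CO₃ supplies 2 eq, so 241.2 / 2 = 120.6 mol.
Mass: 120.6 mol × 106 g/mol = 12,780 g.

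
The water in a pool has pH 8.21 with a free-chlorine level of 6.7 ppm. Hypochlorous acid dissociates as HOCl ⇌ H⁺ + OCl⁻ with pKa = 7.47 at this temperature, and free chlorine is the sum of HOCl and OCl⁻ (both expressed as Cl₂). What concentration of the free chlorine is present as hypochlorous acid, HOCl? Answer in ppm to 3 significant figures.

1.03 ppm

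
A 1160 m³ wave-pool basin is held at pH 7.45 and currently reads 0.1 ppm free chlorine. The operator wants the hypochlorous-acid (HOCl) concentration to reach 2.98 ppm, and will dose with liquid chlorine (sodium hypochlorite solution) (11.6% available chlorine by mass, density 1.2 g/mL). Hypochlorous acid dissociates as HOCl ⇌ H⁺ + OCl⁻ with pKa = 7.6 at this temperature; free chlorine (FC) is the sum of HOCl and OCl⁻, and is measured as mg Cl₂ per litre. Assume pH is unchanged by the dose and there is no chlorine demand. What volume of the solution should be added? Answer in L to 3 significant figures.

41.6 L

Volume: 1160 m³ = 1,160,000 L.
[OCl⁻]/[HOCl] = 10^(pH − pKa) = 10^(7.45 − 7.6) = 0.7079; fraction as HOCl = 1/(1 + 0.7079) = 0.5855.
Free chlorine required for 2.98 ppm HOCl: 2.98 / 0.5855 = 5.09 ppm.
FC to add: 5.09 − 0.1 = 4.99 mg/L as Cl₂.
Cl₂ equivalent: 4.99 mg/L × 1,160,000 L = 5788 g.
Product at 11.6% available Cl: 5788 / 0.116 = 49,900 g.
Volume: 49,900 g ÷ 1.2 g/mL = 41,580 mL.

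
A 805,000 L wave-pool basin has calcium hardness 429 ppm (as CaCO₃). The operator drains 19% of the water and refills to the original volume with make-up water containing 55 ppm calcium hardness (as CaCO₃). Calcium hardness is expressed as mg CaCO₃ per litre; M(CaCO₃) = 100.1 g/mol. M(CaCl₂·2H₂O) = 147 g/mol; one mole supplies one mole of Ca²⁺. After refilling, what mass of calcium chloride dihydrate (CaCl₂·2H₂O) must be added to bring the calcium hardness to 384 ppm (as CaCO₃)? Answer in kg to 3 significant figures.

After draining 19% and refilling: 429 × 0.81 + 55 × 0.19 = 357.94 ppm.
Deficit to target: 384 − 357.94 = 26.06 mg/L.
As CaCO₃: 26.06 mg/L × 805,000 L = 20,980 g; ÷ 100.1 = 209.6 mol Ca²⁺.
Mass: 209.6 × 147 = 30,810 g.

30.8 kg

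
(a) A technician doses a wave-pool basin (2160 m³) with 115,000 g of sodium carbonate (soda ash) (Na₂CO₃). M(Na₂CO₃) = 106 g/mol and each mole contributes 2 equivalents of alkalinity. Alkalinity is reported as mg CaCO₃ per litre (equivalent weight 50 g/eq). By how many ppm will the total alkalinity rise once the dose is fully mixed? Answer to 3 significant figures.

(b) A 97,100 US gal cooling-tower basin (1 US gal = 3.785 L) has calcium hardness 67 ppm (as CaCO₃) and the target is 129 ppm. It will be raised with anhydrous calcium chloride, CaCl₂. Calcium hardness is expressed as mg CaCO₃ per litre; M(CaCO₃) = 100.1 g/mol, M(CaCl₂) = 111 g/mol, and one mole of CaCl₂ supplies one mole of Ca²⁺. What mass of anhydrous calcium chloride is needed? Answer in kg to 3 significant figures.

(a) Volume: 2160 m³ = 2,160,000 L.
(a) Moles of Na₂CO₃: 115,000 g ÷ 106 g/mol = 1085 mol → 2170 eq of alkalinity.
(a) As CaCO₃: 2170 eq × 50 g/eq = 108,500 g.
(a) Rise: 108,500 g / 2,160,000 L × 1000 = 50.23 mg/L.

(b) Volume: 97,100 US gal × 3.785 L/gal = 367,524 L.
(b) Hardness to add: (129 − 67) = 62 mg/L as CaCO₃ × 367,524 L = 22,790 g as CaCO₃.
(b) Moles of Ca²⁺ (1 mol Ca²⁺ ≡ 1 mol CaCO₃): 22,790 / 100.1 g/mol = 227.6 mol.
(b) Mass of CaCl₂: 227.6 × 111 = 25,270 g.

(a) 50.2 ppm; (b) 25.3 kg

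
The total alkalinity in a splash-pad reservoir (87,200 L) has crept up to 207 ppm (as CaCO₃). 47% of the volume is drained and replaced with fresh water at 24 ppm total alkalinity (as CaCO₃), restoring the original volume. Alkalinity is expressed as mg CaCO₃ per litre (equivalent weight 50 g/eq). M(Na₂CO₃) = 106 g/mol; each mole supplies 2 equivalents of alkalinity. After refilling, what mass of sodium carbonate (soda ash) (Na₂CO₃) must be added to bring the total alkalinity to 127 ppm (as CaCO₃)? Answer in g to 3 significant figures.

After draining 47% and refilling: 207 × 0.53 + 24 × 0.47 = 120.99 ppm.
Deficit to target: 127 − 120.99 = 6.01 mg/L.
As CaCO₃: 6.01 mg/L × 87,200 L = 524.1 g; ÷ 50 g/eq ÷ 2 = 5.241 mol Na₂CO₃.
Mass: 5.241 × 106 = 555.5 g.

556 g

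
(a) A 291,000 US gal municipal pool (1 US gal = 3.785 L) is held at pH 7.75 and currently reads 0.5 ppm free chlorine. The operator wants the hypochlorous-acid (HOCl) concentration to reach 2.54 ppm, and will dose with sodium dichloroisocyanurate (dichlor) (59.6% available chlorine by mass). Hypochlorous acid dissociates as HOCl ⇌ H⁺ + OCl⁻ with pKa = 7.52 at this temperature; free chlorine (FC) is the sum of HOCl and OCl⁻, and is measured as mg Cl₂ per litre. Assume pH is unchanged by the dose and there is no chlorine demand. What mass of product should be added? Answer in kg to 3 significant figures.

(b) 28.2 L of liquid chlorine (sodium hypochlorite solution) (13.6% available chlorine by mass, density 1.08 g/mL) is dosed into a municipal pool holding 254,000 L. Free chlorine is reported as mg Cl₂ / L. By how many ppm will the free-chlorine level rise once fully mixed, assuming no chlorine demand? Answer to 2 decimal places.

(a) 11.7 kg; (b) 16.31 ppm

(a) Volume: 291,000 US gal × 3.785 L/gal = 1,101,435 L.
(a) [OCl⁻]/[HOCl] = 10^(pH − pKa) = 10^(7.75 − 7.52) = 1.698; fraction as HOCl = 1/(1 + 1.698) = 0.3706.
(a) Free chlorine required for 2.54 ppm HOCl: 2.54 / 0.3706 = 6.854 ppm.
(a) FC to add: 6.854 − 0.5 = 6.354 mg/L as Cl₂.
(a) Cl₂ equivalent: 6.354 mg/L × 1,101,435 L = 6998 g.
(a) Product at 59.6% available Cl: 6998 / 0.596 = 11,740 g.

(b) Mass of solution: 28.2 L × 1000 mL/L × 1.08 g/mL = 30,460 g.
(b) Available chlorine delivered: 30,460 g × 0.136 = 4142 g as Cl₂.
(b) Concentration rise: 4142 g / 254,000 L = 16.31 mg/L = 16.31 ppm.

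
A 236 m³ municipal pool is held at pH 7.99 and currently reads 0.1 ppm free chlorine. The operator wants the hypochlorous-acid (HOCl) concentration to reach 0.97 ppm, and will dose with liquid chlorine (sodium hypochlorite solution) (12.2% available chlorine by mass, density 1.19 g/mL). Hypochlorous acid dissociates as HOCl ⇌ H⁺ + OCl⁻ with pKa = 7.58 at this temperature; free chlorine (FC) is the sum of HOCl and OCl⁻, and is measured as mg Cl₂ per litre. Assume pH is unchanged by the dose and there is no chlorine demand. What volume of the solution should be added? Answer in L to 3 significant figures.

5.47 L

Volume: 236 m³ = 236,000 L.
[OCl⁻]/[HOCl] = 10^(pH − pKa) = 10^(7.99 − 7.58) = 2.57; fraction as HOCl = 1/(1 + 2.57) = 0.2801.
Free chlorine required for 0.97 ppm HOCl: 0.97 / 0.2801 = 3.463 ppm.
FC to add: 3.463 − 0.1 = 3.363 mg/L as Cl₂.
Cl₂ equivalent: 3.363 mg/L × 236,000 L = 793.7 g.
Product at 12.2% available Cl: 793.7 / 0.122 = 6506 g.
Volume: 6506 g ÷ 1.19 g/mL = 5467 mL.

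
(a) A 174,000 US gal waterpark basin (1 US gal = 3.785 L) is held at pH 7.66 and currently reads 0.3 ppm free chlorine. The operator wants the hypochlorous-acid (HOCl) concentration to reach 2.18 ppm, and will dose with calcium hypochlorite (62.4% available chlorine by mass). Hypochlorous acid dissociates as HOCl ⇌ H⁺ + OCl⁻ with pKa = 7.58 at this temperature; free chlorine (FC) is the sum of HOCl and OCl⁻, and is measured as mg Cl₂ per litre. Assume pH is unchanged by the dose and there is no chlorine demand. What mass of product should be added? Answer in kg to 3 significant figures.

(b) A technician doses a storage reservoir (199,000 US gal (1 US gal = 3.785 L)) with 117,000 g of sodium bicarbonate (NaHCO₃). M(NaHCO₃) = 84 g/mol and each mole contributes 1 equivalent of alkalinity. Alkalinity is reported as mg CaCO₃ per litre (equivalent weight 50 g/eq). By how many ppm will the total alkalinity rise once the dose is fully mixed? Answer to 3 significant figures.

(a) 4.75 kg; (b) 92.5 ppm

(a) Volume: 174,000 US gal × 3.785 L/gal = 658,590 L.
(a) [OCl⁻]/[HOCl] = 10^(pH − pKa) = 10^(7.66 − 7.58) = 1.202; fraction as HOCl = 1/(1 + 1.202) = 0.4541.
(a) Free chlorine required for 2.18 ppm HOCl: 2.18 / 0.4541 = 4.801 ppm.
(a) FC to add: 4.801 − 0.3 = 4.501 mg/L as Cl₂.
(a) Cl₂ equivalent: 4.501 mg/L × 658,590 L = 2964 g.
(a) Product at 62.4% available Cl: 2964 / 0.624 = 4750 g.

(b) Volume: 199,000 US gal × 3.785 L/gal = 753,215 L.
(b) Moles of NaHCO₃: 117,000 g ÷ 84 g/mol = 1393 mol → 1393 eq of alkalinity.
(b) As CaCO₃: 1393 eq × 50 g/eq = 69,640 g.
(b) Rise: 69,640 g / 753,215 L × 1000 = 92.46 mg/L.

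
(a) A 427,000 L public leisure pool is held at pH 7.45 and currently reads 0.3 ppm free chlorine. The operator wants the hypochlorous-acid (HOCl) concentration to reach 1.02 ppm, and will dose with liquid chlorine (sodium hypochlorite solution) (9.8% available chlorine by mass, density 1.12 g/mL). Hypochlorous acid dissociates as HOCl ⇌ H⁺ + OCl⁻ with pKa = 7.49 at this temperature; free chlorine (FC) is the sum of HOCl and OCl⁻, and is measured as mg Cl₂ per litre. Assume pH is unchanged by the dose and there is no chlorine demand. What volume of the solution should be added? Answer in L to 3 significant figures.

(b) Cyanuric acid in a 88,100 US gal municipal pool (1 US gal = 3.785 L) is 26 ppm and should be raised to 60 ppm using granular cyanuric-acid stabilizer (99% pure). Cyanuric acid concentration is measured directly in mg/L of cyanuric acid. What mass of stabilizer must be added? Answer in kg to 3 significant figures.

(a) 6.42 L; (b) 11.5 kg

(a) [OCl⁻]/[HOCl] = 10^(pH − pKa) = 10^(7.45 − 7.49) = 0.912; fraction as HOCl = 1/(1 + 0.912) = 0.523.
(a) Free chlorine required for 1.02 ppm HOCl: 1.02 / 0.523 = 1.95 ppm.
(a) FC to add: 1.95 − 0.3 = 1.65 mg/L as Cl₂.
(a) Cl₂ equivalent: 1.65 mg/L × 427,000 L = 704.7 g.
(a) Product at 9.8% available Cl: 704.7 / 0.098 = 7190 g.
(a) Volume: 7190 g ÷ 1.12 g/mL = 6420 mL.

(b) Volume: 88,100 US gal × 3.785 L/gal = 333,458 L.
(b) CYA to add: (60 − 26) = 34 mg/L × 333,458 L = 11,340 g cyanuric acid.
(b) At 99% purity: 11,340 / 0.99 = 11,450 g product.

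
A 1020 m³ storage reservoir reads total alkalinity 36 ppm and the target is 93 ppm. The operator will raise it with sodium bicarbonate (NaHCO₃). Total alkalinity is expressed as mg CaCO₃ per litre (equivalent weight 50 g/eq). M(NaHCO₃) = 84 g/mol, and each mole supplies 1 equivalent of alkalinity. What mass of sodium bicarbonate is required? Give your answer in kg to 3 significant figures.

Volume: 1020 m³ = 1,020,000 L.
Alkalinity to add: (93 − 36) = 57 mg/L as CaCO₃ × 1,020,000 L = 58,140 g as CaCO₃.
Equivalents: 58,140 g ÷ 50 g/eq = 1163 eq.
NaHCO₃ supplies 1 eq per mole → 1163 mol.
Mass: 1163 mol × 84 g/mol = 97,680 g.

97.7 kg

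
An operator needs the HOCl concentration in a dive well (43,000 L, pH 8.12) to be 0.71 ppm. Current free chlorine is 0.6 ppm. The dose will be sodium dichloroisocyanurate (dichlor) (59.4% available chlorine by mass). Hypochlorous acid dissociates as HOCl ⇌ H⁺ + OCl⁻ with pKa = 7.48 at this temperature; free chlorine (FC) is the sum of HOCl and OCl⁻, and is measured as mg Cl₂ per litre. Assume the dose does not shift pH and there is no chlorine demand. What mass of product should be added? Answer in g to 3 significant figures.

[OCl⁻]/[HOCl] = 10^(pH − pKa) = 10^(8.12 − 7.48) = 4.365; fraction as HOCl = 1/(1 + 4.365) = 0.1864.
Free chlorine required for 0.71 ppm HOCl: 0.71 / 0.1864 = 3.809 ppm.
FC to add: 3.809 − 0.6 = 3.209 mg/L as Cl₂.
Cl₂ equivalent: 3.209 mg/L × 43,000 L = 138 g.
Product at 59.4% available Cl: 138 / 0.594 = 232.3 g.

232 g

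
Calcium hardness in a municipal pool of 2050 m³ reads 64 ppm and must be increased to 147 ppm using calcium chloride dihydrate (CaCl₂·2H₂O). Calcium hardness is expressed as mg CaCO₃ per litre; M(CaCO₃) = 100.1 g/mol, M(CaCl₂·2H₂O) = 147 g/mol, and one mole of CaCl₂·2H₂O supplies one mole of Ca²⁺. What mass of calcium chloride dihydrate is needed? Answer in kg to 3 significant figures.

250 kg

Volume: 2050 m³ = 2,050,000 L.
Hardness to add: (147 − 64) = 83 mg/L as CaCO₃ × 2,050,000 L = 170,200 g as CaCO₃.
Moles of Ca²⁺ (1 mol Ca²⁺ ≡ 1 mol CaCO₃): 170,200 / 100.1 g/mol = 1700 mol.
Mass of CaCl₂·2H₂O: 1700 × 147 = 249,900 g.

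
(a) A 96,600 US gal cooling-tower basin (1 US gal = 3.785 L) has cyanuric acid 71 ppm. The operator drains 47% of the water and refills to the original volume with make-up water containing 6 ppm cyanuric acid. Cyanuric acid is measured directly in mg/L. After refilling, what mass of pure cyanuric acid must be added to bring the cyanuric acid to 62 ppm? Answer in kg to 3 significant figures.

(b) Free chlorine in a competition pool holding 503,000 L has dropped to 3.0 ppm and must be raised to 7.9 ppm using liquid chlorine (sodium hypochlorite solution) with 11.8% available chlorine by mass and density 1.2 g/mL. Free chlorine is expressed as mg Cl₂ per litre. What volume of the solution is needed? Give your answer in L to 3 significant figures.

(a) Volume: 96,600 US gal × 3.785 L/gal = 365,631 L.
(a) After draining 47% and refilling: 71 × 0.53 + 6 × 0.47 = 40.45 ppm.
(a) Deficit to target: 62 − 40.45 = 21.55 mg/L.
(a) Mass: 21.55 mg/L × 365,631 L = 7879 g cyanuric acid.

(b) Chlorine deficit: 7.9 − 3.0 = 4.9 ppm = 4.9 mg/L as Cl₂.
(b) Cl₂ equivalent needed: 4.9 mg/L × 503,000 L = 2,465,000 mg = 2465 g.
(b) Product at 11.8% available chlorine: 2465 / 0.118 = 20,890 g.
(b) Volume at density 1.2 g/mL: 20,890 g ÷ 1.2 g/mL = 17,410 mL.

(a) 7.88 kg; (b) 17.4 L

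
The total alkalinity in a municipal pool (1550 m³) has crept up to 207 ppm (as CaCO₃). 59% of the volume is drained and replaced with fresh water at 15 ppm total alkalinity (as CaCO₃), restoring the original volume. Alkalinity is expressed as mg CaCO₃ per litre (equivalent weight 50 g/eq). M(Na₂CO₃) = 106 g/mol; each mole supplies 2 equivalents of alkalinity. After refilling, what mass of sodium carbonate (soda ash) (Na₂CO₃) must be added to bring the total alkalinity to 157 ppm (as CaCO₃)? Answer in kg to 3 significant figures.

Volume: 1550 m³ = 1,550,000 L.
After draining 59% and refilling: 207 × 0.41 + 15 × 0.59 = 93.72 ppm.
Deficit to target: 157 − 93.72 = 63.28 mg/L.
As CaCO₃: 63.28 mg/L × 1,550,000 L = 98,080 g; ÷ 50 g/eq ÷ 2 = 980.8 mol Na₂CO₃.
Mass: 980.8 × 106 = 104,000 g.

104 kg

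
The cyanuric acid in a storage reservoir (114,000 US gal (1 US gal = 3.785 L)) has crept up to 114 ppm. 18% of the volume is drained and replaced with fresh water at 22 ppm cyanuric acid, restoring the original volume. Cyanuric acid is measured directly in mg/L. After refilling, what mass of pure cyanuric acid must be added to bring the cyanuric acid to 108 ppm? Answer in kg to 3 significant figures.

4.56 kg

Volume: 114,000 US gal × 3.785 L/gal = 431,490 L.
After draining 18% and refilling: 114 × 0.82 + 22 × 0.18 = 97.44 ppm.
Deficit to target: 108 − 97.44 = 10.56 mg/L.
Mass: 10.56 mg/L × 431,490 L = 4557 g cyanuric acid.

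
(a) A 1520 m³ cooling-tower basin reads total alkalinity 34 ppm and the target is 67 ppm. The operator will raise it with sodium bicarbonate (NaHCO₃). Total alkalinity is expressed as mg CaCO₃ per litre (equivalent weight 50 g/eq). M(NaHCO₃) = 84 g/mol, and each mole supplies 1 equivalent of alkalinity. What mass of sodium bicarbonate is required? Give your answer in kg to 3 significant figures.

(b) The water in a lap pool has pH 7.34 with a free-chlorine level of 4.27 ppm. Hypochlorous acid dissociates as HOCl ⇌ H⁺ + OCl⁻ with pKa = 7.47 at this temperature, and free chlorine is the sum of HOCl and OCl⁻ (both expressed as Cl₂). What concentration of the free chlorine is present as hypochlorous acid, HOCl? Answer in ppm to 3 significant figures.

(a) Volume: 1520 m³ = 1,520,000 L.
(a) Alkalinity to add: (67 − 34) = 33 mg/L as CaCO₃ × 1,520,000 L = 50,160 g as CaCO₃.
(a) Equivalents: 50,160 g ÷ 50 g/eq = 1003 eq.
(a) NaHCO₃ supplies 1 eq per mole → 1003 mol.
(a) Mass: 1003 mol × 84 g/mol = 84,270 g.

(b) [OCl⁻]/[HOCl] = 10^(pH − pKa) = 10^(7.34 − 7.47) = 10^-0.13 = 0.7413.
(b) Fraction as HOCl = 1 / (1 + 0.7413) = 0.5743.
(b) HOCl = 0.5743 × 4.27 ppm = 2.452 ppm.

(a) 84.3 kg; (b) 2.45 ppm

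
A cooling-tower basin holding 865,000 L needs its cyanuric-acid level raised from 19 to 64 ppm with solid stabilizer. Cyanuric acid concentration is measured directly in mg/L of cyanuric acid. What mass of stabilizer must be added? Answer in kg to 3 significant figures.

38.9 kg

CYA to add: (64 − 19) = 45 mg/L × 865,000 L = 38,920 g cyanuric acid.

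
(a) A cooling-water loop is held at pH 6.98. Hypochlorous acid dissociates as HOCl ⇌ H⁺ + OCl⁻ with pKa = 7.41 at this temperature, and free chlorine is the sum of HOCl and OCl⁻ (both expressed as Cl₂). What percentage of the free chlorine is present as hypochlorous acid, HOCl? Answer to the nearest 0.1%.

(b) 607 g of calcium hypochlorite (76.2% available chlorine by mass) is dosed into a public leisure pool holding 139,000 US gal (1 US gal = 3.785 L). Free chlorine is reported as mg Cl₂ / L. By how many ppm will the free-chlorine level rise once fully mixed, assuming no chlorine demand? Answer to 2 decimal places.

(a) [OCl⁻]/[HOCl] = 10^(pH − pKa) = 10^(6.98 − 7.41) = 10^-0.43 = 0.3715.
(a) Fraction as HOCl = 1 / (1 + 0.3715) = 0.7291.

(b) Volume: 139,000 US gal × 3.785 L/gal = 526,115 L.
(b) Available chlorine delivered: 607 g × 0.762 = 462.5 g as Cl₂.
(b) Concentration rise: 462.5 g / 526,115 L = 0.8791 mg/L = 0.88 ppm.

(a) 72.9%; (b) 0.88 ppm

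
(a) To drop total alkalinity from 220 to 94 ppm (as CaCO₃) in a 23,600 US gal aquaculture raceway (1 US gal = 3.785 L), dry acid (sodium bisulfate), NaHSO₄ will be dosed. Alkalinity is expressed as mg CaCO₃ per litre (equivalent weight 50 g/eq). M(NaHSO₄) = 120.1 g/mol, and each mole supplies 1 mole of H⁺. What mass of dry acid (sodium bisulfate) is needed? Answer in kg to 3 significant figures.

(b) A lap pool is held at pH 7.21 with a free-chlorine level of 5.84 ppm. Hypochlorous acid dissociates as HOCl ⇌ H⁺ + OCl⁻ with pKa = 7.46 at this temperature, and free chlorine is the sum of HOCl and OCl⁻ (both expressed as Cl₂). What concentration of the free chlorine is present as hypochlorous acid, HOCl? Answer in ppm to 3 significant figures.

(a) 27.0 kg; (b) 3.74 ppm

(a) Volume: 23,600 US gal × 3.785 L/gal = 89,326 L.
(a) Alkalinity to neutralize: (220 − 94) = 126 mg/L as CaCO₃ × 89,326 L = 11,260 g as CaCO₃.
(a) Equivalents of H⁺ required: 11,260 ÷ 50 g/eq = 225.1 eq = 225.1 mol NaHSO₄.
(a) Mass of NaHSO₄: 225.1 × 120.1 = 27,030 g.

(b) [OCl⁻]/[HOCl] = 10^(pH − pKa) = 10^(7.21 − 7.46) = 10^-0.25 = 0.5623.
(b) Fraction as HOCl = 1 / (1 + 0.5623) = 0.6401.
(b) HOCl = 0.6401 × 5.84 ppm = 3.738 ppm.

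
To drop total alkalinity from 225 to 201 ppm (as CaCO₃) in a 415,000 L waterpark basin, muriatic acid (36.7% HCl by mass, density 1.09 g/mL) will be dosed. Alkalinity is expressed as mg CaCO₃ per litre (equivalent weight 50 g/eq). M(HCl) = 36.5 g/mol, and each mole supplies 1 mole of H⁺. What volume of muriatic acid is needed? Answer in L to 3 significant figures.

18.2 L

Alkalinity to neutralize: (225 − 201) = 24 mg/L as CaCO₃ × 415,000 L = 9960 g as CaCO₃.
Equivalents of H⁺ required: 9960 ÷ 50 g/eq = 199.2 eq = 199.2 mol HCl.
Mass of HCl: 199.2 × 36.5 = 7271 g.
Mass of 36.7% solution: 7271 / 0.367 = 19,810 g.
Volume: 19,810 g ÷ 1.09 g/mL = 18,180 mL.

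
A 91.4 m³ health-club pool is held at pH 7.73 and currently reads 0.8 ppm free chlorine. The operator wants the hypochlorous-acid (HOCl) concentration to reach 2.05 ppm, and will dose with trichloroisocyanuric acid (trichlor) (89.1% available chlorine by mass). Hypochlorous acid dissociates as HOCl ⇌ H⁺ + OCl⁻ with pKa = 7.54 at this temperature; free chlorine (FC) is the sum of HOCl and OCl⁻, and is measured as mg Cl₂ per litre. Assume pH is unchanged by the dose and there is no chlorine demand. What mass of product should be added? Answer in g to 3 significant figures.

454 g

Volume: 91.4 m³ = 91,400 L.
[OCl⁻]/[HOCl] = 10^(pH − pKa) = 10^(7.73 − 7.54) = 1.549; fraction as HOCl = 1/(1 + 1.549) = 0.3923.
Free chlorine required for 2.05 ppm HOCl: 2.05 / 0.3923 = 5.225 ppm.
FC to add: 5.225 − 0.8 = 4.425 mg/L as Cl₂.
Cl₂ equivalent: 4.425 mg/L × 91,400 L = 404.5 g.
Product at 89.1% available Cl: 404.5 / 0.891 = 453.9 g.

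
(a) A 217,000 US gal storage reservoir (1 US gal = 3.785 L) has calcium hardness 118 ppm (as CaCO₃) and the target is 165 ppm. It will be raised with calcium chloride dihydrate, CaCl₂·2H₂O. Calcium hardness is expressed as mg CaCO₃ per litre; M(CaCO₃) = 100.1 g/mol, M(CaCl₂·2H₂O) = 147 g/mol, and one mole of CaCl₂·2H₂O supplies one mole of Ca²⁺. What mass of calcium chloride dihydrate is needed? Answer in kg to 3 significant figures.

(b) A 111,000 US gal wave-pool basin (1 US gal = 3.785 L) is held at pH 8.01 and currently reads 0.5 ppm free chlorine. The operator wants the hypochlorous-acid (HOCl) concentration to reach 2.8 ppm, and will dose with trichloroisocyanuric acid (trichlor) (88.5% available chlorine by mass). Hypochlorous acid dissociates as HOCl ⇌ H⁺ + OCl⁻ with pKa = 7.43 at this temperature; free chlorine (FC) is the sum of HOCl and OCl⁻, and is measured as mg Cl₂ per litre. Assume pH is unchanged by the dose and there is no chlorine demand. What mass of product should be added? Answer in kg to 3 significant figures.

(a) 56.7 kg; (b) 6.15 kg

(a) Volume: 217,000 US gal × 3.785 L/gal = 821,345 L.
(a) Hardness to add: (165 − 118) = 47 mg/L as CaCO₃ × 821,345 L = 38,600 g as CaCO₃.
(a) Moles of Ca²⁺ (1 mol Ca²⁺ ≡ 1 mol CaCO₃): 38,600 / 100.1 g/mol = 385.6 mol.
(a) Mass of CaCl₂·2H₂O: 385.6 × 147 = 56,690 g.

(b) Volume: 111,000 US gal × 3.785 L/gal = 420,135 L.
(b) [OCl⁻]/[HOCl] = 10^(pH − pKa) = 10^(8.01 − 7.43) = 3.802; fraction as HOCl = 1/(1 + 3.802) = 0.2083.
(b) Free chlorine required for 2.8 ppm HOCl: 2.8 / 0.2083 = 13.45 ppm.
(b) FC to add: 13.45 − 0.5 = 12.95 mg/L as Cl₂.
(b) Cl₂ equivalent: 12.95 mg/L × 420,135 L = 5439 g.
(b) Product at 88.5% available Cl: 5439 / 0.885 = 6146 g.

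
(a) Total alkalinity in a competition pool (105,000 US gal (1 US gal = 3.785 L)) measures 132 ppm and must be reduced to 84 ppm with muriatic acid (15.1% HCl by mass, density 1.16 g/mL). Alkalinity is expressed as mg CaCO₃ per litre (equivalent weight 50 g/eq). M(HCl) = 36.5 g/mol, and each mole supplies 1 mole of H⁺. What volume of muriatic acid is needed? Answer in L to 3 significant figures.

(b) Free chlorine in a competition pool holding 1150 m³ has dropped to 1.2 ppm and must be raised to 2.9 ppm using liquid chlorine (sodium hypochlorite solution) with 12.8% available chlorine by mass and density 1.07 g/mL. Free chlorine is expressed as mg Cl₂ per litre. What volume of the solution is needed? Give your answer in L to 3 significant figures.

(a) Volume: 105,000 US gal × 3.785 L/gal = 397,425 L.
(a) Alkalinity to neutralize: (132 − 84) = 48 mg/L as CaCO₃ × 397,425 L = 19,080 g as CaCO₃.
(a) Equivalents of H⁺ required: 19,080 ÷ 50 g/eq = 381.5 eq = 381.5 mol HCl.
(a) Mass of HCl: 381.5 × 36.5 = 13,930 g.
(a) Mass of 15.1% solution: 13,930 / 0.151 = 92,220 g.
(a) Volume: 92,220 g ÷ 1.16 g/mL = 79,500 mL.

(b) Volume: 1150 m³ = 1,150,000 L.
(b) Chlorine deficit: 2.9 − 1.2 = 1.7 ppm = 1.7 mg/L as Cl₂.
(b) Cl₂ equivalent needed: 1.7 mg/L × 1,150,000 L = 1,955,000 mg = 1955 g.
(b) Product at 12.8% available chlorine: 1955 / 0.128 = 15,270 g.
(b) Volume at density 1.07 g/mL: 15,270 g ÷ 1.07 g/mL = 14,270 mL.

(a) 79.5 L; (b) 14.3 L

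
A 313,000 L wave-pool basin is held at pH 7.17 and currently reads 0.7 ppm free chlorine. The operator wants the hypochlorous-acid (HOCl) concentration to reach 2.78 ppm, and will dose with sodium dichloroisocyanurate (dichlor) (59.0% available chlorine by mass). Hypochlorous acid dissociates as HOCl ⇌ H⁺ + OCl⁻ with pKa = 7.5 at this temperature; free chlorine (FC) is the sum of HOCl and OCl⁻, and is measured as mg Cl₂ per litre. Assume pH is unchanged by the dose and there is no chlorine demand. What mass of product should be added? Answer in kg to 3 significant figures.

[OCl⁻]/[HOCl] = 10^(pH − pKa) = 10^(7.17 − 7.5) = 0.4677; fraction as HOCl = 1/(1 + 0.4677) = 0.6813.
Free chlorine required for 2.78 ppm HOCl: 2.78 / 0.6813 = 4.08 ppm.
FC to add: 4.08 − 0.7 = 3.38 mg/L as Cl₂.
Cl₂ equivalent: 3.38 mg/L × 313,000 L = 1058 g.
Product at 59.0% available Cl: 1058 / 0.59 = 1793 g.

1.79 kg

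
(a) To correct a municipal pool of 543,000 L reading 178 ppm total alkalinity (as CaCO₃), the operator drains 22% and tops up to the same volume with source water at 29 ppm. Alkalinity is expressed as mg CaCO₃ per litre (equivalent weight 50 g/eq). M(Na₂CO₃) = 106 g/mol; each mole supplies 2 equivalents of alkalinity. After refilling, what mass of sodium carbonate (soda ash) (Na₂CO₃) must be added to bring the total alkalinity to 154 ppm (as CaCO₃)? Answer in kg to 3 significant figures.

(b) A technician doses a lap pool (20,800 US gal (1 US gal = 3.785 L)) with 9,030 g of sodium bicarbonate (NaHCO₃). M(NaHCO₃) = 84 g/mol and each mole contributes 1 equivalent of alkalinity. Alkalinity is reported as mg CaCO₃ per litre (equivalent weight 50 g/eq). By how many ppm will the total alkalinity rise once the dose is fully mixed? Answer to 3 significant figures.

(a) 5.05 kg; (b) 68.3 ppm

(a) After draining 22% and refilling: 178 × 0.78 + 29 × 0.22 = 145.22 ppm.
(a) Deficit to target: 154 − 145.22 = 8.78 mg/L.
(a) As CaCO₃: 8.78 mg/L × 543,000 L = 4768 g; ÷ 50 g/eq ÷ 2 = 47.68 mol Na₂CO₃.
(a) Mass: 47.68 × 106 = 5054 g.

(b) Volume: 20,800 US gal × 3.785 L/gal = 78,728 L.
(b) Moles of NaHCO₃: 9,030 g ÷ 84 g/mol = 107.5 mol → 107.5 eq of alkalinity.
(b) As CaCO₃: 107.5 eq × 50 g/eq = 5375 g.
(b) Rise: 5375 g / 78,728 L × 1000 = 68.27 mg/L.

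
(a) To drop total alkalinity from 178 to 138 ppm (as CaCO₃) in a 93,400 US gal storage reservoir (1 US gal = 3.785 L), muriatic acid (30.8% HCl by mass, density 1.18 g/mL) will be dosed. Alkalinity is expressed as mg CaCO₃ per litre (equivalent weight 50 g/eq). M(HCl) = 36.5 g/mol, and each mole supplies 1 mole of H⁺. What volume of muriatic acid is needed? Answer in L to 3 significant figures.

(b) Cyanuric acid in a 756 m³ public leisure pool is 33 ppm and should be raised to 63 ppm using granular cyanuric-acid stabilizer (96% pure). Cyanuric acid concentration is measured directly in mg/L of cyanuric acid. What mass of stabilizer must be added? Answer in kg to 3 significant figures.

(a) 28.4 L; (b) 23.6 kg

(a) Volume: 93,400 US gal × 3.785 L/gal = 353,519 L.
(a) Alkalinity to neutralize: (178 − 138) = 40 mg/L as CaCO₃ × 353,519 L = 14,140 g as CaCO₃.
(a) Equivalents of H⁺ required: 14,140 ÷ 50 g/eq = 282.8 eq = 282.8 mol HCl.
(a) Mass of HCl: 282.8 × 36.5 = 10,320 g.
(a) Mass of 30.8% solution: 10,320 / 0.308 = 33,520 g.
(a) Volume: 33,520 g ÷ 1.18 g/mL = 28,400 mL.

(b) Volume: 756 m³ = 756,000 L.
(b) CYA to add: (63 − 33) = 30 mg/L × 756,000 L = 22,680 g cyanuric acid.
(b) At 96% purity: 22,680 / 0.96 = 23,620 g product.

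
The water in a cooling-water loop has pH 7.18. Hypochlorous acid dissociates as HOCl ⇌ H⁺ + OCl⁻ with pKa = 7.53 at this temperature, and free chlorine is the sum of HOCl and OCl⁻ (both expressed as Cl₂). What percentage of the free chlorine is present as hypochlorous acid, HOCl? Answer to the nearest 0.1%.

69.1%

[OCl⁻]/[HOCl] = 10^(pH − pKa) = 10^(7.18 − 7.53) = 10^-0.35 = 0.4467.
Fraction as HOCl = 1 / (1 + 0.4467) = 0.6912.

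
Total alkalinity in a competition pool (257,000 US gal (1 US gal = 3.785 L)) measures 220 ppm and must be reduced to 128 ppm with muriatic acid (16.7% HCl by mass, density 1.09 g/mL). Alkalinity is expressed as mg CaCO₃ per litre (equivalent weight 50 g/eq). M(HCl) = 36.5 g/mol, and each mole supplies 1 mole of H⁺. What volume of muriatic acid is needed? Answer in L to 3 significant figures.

359 L

Volume: 257,000 US gal × 3.785 L/gal = 972,745 L.
Alkalinity to neutralize: (220 − 128) = 92 mg/L as CaCO₃ × 972,745 L = 89,490 g as CaCO₃.
Equivalents of H⁺ required: 89,490 ÷ 50 g/eq = 1790 eq = 1790 mol HCl.
Mass of HCl: 1790 × 36.5 = 65,330 g.
Mass of 16.7% solution: 65,330 / 0.167 = 391,200 g.
Volume: 391,200 g ÷ 1.09 g/mL = 358,900 mL.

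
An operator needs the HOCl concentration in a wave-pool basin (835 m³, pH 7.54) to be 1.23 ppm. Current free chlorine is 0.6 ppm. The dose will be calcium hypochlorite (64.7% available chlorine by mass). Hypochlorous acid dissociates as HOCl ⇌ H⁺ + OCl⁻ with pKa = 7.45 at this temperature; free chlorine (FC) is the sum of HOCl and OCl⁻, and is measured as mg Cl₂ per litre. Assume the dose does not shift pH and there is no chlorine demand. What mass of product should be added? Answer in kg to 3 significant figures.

Volume: 835 m³ = 835,000 L.
[OCl⁻]/[HOCl] = 10^(pH − pKa) = 10^(7.54 − 7.45) = 1.23; fraction as HOCl = 1/(1 + 1.23) = 0.4484.
Free chlorine required for 1.23 ppm HOCl: 1.23 / 0.4484 = 2.743 ppm.
FC to add: 2.743 − 0.6 = 2.143 mg/L as Cl₂.
Cl₂ equivalent: 2.143 mg/L × 835,000 L = 1790 g.
Product at 64.7% available Cl: 1790 / 0.647 = 2766 g.

2.77 kg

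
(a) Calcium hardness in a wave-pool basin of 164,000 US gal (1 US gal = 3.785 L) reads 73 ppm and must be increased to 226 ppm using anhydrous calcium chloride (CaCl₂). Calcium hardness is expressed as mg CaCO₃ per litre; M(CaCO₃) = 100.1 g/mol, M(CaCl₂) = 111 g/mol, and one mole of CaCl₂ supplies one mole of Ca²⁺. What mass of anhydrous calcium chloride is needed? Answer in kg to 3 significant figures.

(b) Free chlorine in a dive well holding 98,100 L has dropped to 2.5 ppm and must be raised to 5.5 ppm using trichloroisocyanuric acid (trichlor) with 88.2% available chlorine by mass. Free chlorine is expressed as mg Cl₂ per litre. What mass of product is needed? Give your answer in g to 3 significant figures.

(a) 105 kg; (b) 334 g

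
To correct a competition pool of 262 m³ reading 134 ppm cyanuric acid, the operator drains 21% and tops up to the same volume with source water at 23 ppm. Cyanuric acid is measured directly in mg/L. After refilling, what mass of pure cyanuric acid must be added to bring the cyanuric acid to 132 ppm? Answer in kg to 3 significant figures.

Volume: 262 m³ = 262,000 L.
After draining 21% and refilling: 134 × 0.79 + 23 × 0.21 = 110.69 ppm.
Deficit to target: 132 − 110.69 = 21.31 mg/L.
Mass: 21.31 mg/L × 262,000 L = 5583 g cyanuric acid.

5.58 kg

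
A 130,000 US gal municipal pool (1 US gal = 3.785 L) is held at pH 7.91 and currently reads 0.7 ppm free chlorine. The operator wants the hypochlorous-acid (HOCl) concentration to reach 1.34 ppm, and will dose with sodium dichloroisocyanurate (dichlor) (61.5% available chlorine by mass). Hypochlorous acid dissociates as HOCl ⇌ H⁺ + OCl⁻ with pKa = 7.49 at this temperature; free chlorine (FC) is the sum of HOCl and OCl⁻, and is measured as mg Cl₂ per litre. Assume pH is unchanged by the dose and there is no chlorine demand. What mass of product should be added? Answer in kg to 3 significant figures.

3.33 kg

Volume: 130,000 US gal × 3.785 L/gal = 492,050 L.
[OCl⁻]/[HOCl] = 10^(pH − pKa) = 10^(7.91 − 7.49) = 2.63; fraction as HOCl = 1/(1 + 2.63) = 0.2755.
Free chlorine required for 1.34 ppm HOCl: 1.34 / 0.2755 = 4.865 ppm.
FC to add: 4.865 − 0.7 = 4.165 mg/L as Cl₂.
Cl₂ equivalent: 4.165 mg/L × 492,050 L = 2049 g.
Product at 61.5% available Cl: 2049 / 0.615 = 3332 g.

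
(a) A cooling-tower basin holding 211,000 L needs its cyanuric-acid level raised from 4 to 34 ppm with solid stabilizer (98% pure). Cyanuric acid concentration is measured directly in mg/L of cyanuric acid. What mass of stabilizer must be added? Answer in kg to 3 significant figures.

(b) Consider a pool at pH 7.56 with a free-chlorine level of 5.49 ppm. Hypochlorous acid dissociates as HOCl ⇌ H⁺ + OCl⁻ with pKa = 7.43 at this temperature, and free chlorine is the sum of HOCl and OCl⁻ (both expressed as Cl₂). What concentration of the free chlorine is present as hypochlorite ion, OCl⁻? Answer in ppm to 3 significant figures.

(a) CYA to add: (34 − 4) = 30 mg/L × 211,000 L = 6330 g cyanuric acid.
(a) At 98% purity: 6330 / 0.98 = 6459 g product.

(b) [OCl⁻]/[HOCl] = 10^(pH − pKa) = 10^(7.56 − 7.43) = 10^0.13 = 1.349.
(b) Fraction as HOCl = 1 / (1 + 1.349) = 0.4257.
(b) OCl⁻ = (1 − 0.4257) × 5.49 ppm = 3.153 ppm.

(a) 6.46 kg; (b) 3.15 ppm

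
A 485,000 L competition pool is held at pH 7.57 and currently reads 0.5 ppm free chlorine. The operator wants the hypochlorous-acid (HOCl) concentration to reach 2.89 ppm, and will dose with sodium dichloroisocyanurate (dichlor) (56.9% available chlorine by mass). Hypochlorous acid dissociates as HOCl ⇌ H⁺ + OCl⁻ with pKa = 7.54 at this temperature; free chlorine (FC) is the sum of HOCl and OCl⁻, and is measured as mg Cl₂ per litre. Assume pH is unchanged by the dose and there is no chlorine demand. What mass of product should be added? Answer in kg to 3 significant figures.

4.68 kg

[OCl⁻]/[HOCl] = 10^(pH − pKa) = 10^(7.57 − 7.54) = 1.072; fraction as HOCl = 1/(1 + 1.072) = 0.4827.
Free chlorine required for 2.89 ppm HOCl: 2.89 / 0.4827 = 5.987 ppm.
FC to add: 5.987 − 0.5 = 5.487 mg/L as Cl₂.
Cl₂ equivalent: 5.487 mg/L × 485,000 L = 2661 g.
Product at 56.9% available Cl: 2661 / 0.569 = 4677 g.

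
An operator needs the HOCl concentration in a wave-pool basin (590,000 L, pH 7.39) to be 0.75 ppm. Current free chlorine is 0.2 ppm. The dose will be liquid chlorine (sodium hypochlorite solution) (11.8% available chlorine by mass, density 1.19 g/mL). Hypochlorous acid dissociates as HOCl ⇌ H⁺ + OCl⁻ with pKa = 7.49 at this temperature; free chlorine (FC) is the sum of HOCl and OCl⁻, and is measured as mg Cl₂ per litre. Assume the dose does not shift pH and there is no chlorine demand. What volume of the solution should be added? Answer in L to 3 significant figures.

4.81 L

[OCl⁻]/[HOCl] = 10^(pH − pKa) = 10^(7.39 − 7.49) = 0.7943; fraction as HOCl = 1/(1 + 0.7943) = 0.5573.
Free chlorine required for 0.75 ppm HOCl: 0.75 / 0.5573 = 1.346 ppm.
FC to add: 1.346 − 0.2 = 1.146 mg/L as Cl₂.
Cl₂ equivalent: 1.146 mg/L × 590,000 L = 676 g.
Product at 11.8% available Cl: 676 / 0.118 = 5729 g.
Volume: 5729 g ÷ 1.19 g/mL = 4814 mL.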